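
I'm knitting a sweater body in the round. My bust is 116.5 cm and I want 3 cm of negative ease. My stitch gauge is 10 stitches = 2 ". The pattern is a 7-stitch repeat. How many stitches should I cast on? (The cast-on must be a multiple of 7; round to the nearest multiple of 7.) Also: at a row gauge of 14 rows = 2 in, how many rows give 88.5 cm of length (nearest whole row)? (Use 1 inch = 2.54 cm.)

Cast on 224 stitches; work 244 rows.

Finished = 116.5 − 3 = 113.5 cm.
113.5 cm × 1/2.54 = 44.69 inches.
10/2 = 5 sts per in; 44.69 × 5 = 223.43 sts.
Nearest multiple of 7 → 224.
88.5 cm = 34.84 inches; × 7 = 243.90 → 244 rows.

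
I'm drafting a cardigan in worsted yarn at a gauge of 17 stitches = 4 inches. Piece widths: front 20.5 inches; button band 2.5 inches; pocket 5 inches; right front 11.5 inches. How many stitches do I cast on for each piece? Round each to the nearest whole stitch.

front 87; button band 11; pocket 21; right front 49.

Rate = 17/4 = 4.25 sts per in.
front: 20.5 × 4.25 = 87.12 → 87.
button band: 2.5 × 4.25 = 10.62 → 11.
pocket: 5 × 4.25 = 21.25 → 21.
right front: 11.5 × 4.25 = 48.88 → 49.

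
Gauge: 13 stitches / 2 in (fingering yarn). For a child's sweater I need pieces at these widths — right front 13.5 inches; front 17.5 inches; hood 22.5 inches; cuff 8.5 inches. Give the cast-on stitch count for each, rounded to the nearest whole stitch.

Rate = 13/2 = 6.5 sts per in.
right front: 13.5 × 6.5 = 87.75 → 88.
front: 17.5 × 6.5 = 113.75 → 114.
hood: 22.5 × 6.5 = 146.25 → 146.
cuff: 8.5 × 6.5 = 55.25 → 55.

right front 88; front 114; hood 146; cuff 55.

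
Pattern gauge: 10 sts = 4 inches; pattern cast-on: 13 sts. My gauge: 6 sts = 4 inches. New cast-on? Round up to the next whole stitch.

8 stitches.

Scale factor = 6 / 10 = 0.600.
13 × 6 / 10 = 7.80 sts.
→ 8 sts.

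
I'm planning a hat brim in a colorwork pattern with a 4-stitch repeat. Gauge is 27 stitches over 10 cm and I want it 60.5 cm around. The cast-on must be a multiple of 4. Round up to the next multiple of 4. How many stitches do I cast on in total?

CO 164 sts.

27 / 10 = 2.7 sts per cm.
60.5 × 2.7 = 163.35 sts.
Next multiple of 4: 164.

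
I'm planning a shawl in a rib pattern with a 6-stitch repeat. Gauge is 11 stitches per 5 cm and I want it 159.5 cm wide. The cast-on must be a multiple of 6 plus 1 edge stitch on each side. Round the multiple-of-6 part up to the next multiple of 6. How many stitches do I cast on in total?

11 / 5 = 2.2 sts per cm.
159.5 × 2.2 = 350.90 sts.
Less 2 edge sts → 348.90 for the repeat.
Next multiple of 6: 354.
Add back 2 edge sts → 356.

Cast on 356 stitches.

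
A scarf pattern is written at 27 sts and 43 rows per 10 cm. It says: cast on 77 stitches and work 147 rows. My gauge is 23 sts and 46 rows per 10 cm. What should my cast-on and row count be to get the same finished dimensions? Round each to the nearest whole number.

Cast on 66 stitches; work 157 rows.

Stitches: 77 × 23/27 = 65.59 → 66.
Rows: 147 × 46/43 = 157.26 → 157.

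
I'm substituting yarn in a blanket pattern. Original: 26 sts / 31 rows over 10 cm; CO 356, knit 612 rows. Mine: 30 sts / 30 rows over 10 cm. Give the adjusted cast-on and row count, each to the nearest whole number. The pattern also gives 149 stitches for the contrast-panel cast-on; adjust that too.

Stitches: 356 × 30/26 = 410.77 → 411.
Rows: 612 × 30/31 = 592.26 → 592.
contrast-panel cast-on: 149 × 30/26 = 171.92 → 172.

Cast on 411 stitches; work 592 rows; contrast-panel cast-on 172 stitches.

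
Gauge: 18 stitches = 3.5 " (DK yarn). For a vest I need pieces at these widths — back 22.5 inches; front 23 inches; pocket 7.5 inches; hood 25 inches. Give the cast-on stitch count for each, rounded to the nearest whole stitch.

back 116; front 118; pocket 39; hood 129.

Rate = 18/3.5 = 5.143 sts per in.
back: 22.5 × 5.143 = 115.71 → 116.
front: 23 × 5.143 = 118.29 → 118.
pocket: 7.5 × 5.143 = 38.57 → 39.
hood: 25 × 5.143 = 128.57 → 129.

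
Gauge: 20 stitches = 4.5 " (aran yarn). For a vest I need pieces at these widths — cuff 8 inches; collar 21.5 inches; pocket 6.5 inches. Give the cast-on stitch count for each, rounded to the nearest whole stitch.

cuff 36; collar 96; pocket 29.

Rate = 20/4.5 = 4.444 sts per in.
cuff: 8 × 4.444 = 35.56 → 36.
collar: 21.5 × 4.444 = 95.56 → 96.
pocket: 6.5 × 4.444 = 28.89 → 29.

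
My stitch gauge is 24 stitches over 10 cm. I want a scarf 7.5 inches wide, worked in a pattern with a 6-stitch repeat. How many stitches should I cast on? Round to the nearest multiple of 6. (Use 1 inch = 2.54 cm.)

7.5 in = 7.5 × 2.54 = 19.05 cm.
24 / 10 = 2.4 sts/cm.
19.05 × 2.4 = 45.72 sts.
→ 48.

CO 48 sts.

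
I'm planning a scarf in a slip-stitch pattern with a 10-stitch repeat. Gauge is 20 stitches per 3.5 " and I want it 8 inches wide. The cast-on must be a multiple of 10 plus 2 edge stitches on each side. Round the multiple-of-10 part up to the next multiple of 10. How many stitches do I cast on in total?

Cast on 54 stitches.

20 / 3.5 = 5.714 sts per inch.
8 × 5.714 = 45.71 sts.
Less 4 edge sts → 41.71 for the repeat.
Next multiple of 10: 50.
Add back 4 edge sts → 54.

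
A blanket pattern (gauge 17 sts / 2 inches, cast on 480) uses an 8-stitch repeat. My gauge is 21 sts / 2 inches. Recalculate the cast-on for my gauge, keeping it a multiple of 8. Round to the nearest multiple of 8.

Cast on 592 stitches.

480 × 21 / 17 = 592.94.
Nearest multiple of 8: 592.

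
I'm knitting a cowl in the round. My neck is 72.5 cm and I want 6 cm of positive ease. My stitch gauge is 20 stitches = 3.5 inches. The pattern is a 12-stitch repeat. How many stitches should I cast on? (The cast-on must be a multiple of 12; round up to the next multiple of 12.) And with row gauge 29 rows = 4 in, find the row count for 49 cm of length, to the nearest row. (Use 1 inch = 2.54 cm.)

Cast on 180 stitches; work 140 rows.

Finished = 72.5 + 6 = 78.5 cm.
78.5 cm × 1/2.54 = 30.91 inches.
20/3.5 = 5.714 sts per in; 30.91 × 5.714 = 176.60 sts.
Next multiple of 12 → 180.
49 cm = 19.29 inches; × 7.25 = 139.86 → 140 rows.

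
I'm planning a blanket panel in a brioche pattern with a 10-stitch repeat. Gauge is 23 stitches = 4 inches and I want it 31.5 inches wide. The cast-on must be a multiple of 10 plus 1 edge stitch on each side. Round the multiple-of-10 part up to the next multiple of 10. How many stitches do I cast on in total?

182 stitches.

23 / 4 = 5.75 sts per inch.
31.5 × 5.75 = 181.12 sts.
Less 2 edge sts → 179.12 for the repeat.
Next multiple of 10: 180.
Add back 2 edge sts → 182.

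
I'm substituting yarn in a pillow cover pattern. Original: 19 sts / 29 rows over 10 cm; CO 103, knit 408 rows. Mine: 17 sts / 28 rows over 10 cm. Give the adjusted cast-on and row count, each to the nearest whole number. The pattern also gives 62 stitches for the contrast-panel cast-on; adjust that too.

Cast on 92 stitches; work 394 rows; contrast-panel cast-on 55 stitches.

Stitches: 103 × 17/19 = 92.16 → 92.
Rows: 408 × 28/29 = 393.93 → 394.
contrast-panel cast-on: 62 × 17/19 = 55.47 → 55.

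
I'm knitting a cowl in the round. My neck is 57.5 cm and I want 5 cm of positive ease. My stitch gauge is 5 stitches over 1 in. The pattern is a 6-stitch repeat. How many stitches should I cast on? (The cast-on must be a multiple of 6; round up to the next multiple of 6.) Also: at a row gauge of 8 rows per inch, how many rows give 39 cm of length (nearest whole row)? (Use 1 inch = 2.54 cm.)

Cast on 126 stitches; work 123 rows.

Finished = 57.5 + 5 = 62.5 cm.
62.5 cm × 1/2.54 = 24.61 inches.
5/1 = 5 sts per in; 24.61 × 5 = 123.03 sts.
Next multiple of 6 → 126.
39 cm = 15.35 inches; × 8 = 122.83 → 123 rows.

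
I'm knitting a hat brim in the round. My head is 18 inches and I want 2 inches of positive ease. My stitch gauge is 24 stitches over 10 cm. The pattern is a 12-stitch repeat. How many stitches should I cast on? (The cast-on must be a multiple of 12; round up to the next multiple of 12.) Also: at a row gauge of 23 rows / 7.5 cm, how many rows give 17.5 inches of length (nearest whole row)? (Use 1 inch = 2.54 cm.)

Cast on 132 stitches; work 136 rows.

Finished = 18 + 2 = 20 inches.
20 inches × 2.54 = 50.80 cm.
24/10 = 2.4 sts per cm; 50.80 × 2.4 = 121.92 sts.
Next multiple of 12 → 132.
17.5 inches = 44.45 cm; × 3.067 = 136.31 → 136 rows.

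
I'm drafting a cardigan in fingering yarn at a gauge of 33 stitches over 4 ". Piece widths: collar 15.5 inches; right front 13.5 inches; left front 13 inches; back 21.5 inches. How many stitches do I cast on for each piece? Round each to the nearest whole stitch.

collar 128; right front 111; left front 107; back 177.

Rate = 33/4 = 8.25 sts per in.
collar: 15.5 × 8.25 = 127.88 → 128.
right front: 13.5 × 8.25 = 111.38 → 111.
left front: 13 × 8.25 = 107.25 → 107.
back: 21.5 × 8.25 = 177.38 → 177.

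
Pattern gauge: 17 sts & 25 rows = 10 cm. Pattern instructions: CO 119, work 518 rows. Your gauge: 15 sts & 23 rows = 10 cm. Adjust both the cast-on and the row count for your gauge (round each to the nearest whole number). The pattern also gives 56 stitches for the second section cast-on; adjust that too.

Stitches: 119 × 15/17 = 105.00 → 105.
Rows: 518 × 23/25 = 476.56 → 477.
second section cast-on: 56 × 15/17 = 49.41 → 49.

Cast on 105 stitches; work 477 rows; second section cast-on 49 stitches.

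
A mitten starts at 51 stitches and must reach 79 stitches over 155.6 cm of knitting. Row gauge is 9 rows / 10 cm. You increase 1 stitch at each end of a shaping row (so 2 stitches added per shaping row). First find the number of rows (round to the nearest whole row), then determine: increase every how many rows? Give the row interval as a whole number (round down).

Increase every 10th row.

Rows = 155.6 × 0.9 = 140.0 → 140 rows.
Stitches to add: 28 → 14 shaping rows (at 2 st each).
140 / 14 = 10.00 → every 10 rows.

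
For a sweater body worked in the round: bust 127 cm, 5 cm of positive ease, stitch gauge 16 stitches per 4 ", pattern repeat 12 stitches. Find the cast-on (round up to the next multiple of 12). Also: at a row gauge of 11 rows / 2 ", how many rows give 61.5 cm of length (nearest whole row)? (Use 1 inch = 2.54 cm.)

Cast on 216 stitches; work 133 rows.

Finished = 127 + 5 = 132 cm.
132 cm × 1/2.54 = 51.97 inches.
16/4 = 4 sts per in; 51.97 × 4 = 207.87 sts.
Next multiple of 12 → 216.
61.5 cm = 24.21 inches; × 5.5 = 133.17 → 133 rows.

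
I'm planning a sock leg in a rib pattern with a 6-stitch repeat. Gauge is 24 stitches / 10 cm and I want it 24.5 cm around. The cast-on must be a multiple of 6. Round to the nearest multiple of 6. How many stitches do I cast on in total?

24 / 10 = 2.4 sts per cm.
24.5 × 2.4 = 58.80 sts.
Nearest multiple of 6: 60.

Cast on 60 stitches.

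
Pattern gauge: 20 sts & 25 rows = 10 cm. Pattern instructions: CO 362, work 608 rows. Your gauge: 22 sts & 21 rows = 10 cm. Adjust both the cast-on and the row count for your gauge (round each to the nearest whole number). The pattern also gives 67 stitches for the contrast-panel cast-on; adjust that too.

Cast on 398 stitches; work 511 rows; contrast-panel cast-on 74 stitches.

Stitches: 362 × 22/20 = 398.20 → 398.
Rows: 608 × 21/25 = 510.72 → 511.
contrast-panel cast-on: 67 × 22/20 = 73.70 → 74.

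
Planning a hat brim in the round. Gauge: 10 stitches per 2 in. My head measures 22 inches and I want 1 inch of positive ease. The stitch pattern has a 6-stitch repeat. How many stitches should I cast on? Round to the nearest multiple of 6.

114 stitches.

Finished = 22 + 1 = 23 inches.
10 / 2 = 5 sts/in.
23 × 5 = 115.00 sts.
Nearest multiple of 6: 114.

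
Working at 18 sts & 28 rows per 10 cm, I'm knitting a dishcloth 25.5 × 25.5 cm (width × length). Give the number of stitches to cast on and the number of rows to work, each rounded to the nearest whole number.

Stitch gauge = 18/10 = 1.8 sts/cm; 25.5 × 1.8 = 45.90 → 46 sts.
Row gauge = 28/10 = 2.8 rows/cm; 25.5 × 2.8 = 71.40 → 71 rows.

Cast on 46 stitches and work 71 rows.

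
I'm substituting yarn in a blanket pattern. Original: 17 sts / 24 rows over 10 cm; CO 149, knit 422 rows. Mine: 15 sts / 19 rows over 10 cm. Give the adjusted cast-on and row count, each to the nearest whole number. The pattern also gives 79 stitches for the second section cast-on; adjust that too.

Stitches: 149 × 15/17 = 131.47 → 131.
Rows: 422 × 19/24 = 334.08 → 334.
second section cast-on: 79 × 15/17 = 69.71 → 70.

Cast on 131 stitches; work 334 rows; second section cast-on 70 stitches.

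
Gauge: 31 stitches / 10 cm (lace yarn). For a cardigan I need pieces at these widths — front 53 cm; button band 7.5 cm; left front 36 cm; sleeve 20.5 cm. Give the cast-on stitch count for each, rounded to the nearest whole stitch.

front 164; button band 23; left front 112; sleeve 64.

Rate = 31/10 = 3.1 sts per cm.
front: 53 × 3.1 = 164.30 → 164.
button band: 7.5 × 3.1 = 23.25 → 23.
left front: 36 × 3.1 = 111.60 → 112.
sleeve: 20.5 × 3.1 = 63.55 → 64.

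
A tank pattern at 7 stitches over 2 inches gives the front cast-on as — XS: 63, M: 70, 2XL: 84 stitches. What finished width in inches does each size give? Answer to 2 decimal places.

XS 18.00 inches; M 20.00 inches; 2XL 24.00 inches.

7/2 = 3.5 sts per in.
XS: 63 / 3.5 = 18.000 → 18.00 in.
M: 70 / 3.5 = 20.000 → 20.00 in.
2XL: 84 / 3.5 = 24.000 → 24.00 in.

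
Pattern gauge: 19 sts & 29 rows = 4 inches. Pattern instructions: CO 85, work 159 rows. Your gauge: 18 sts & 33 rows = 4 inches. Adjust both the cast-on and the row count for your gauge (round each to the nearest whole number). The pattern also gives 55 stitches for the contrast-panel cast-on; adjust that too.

Stitches: 85 × 18/19 = 80.53 → 81.
Rows: 159 × 33/29 = 180.93 → 181.
contrast-panel cast-on: 55 × 18/19 = 52.11 → 52.

Cast on 81 stitches; work 181 rows; contrast-panel cast-on 52 stitches.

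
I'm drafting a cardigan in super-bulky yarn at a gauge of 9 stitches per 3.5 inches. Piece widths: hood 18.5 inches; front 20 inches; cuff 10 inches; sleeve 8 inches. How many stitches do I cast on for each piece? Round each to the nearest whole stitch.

hood 48; front 51; cuff 26; sleeve 21.

Rate = 9/3.5 = 2.571 sts per in.
hood: 18.5 × 2.571 = 47.57 → 48.
front: 20 × 2.571 = 51.43 → 51.
cuff: 10 × 2.571 = 25.71 → 26.
sleeve: 8 × 2.571 = 20.57 → 21.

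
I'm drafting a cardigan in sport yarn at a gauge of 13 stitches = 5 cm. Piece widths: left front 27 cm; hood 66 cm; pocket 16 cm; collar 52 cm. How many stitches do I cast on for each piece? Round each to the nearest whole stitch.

Rate = 13/5 = 2.6 sts per cm.
left front: 27 × 2.6 = 70.20 → 70.
hood: 66 × 2.6 = 171.60 → 172.
pocket: 16 × 2.6 = 41.60 → 42.
collar: 52 × 2.6 = 135.20 → 135.

left front 70; hood 172; pocket 42; collar 135.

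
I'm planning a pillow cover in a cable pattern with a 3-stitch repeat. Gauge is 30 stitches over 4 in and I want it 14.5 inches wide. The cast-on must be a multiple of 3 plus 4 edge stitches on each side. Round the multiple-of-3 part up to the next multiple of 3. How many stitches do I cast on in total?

30 / 4 = 7.5 sts per inch.
14.5 × 7.5 = 108.75 sts.
Less 8 edge sts → 100.75 for the repeat.
Next multiple of 3: 102.
Add back 8 edge sts → 110.

CO 110 sts.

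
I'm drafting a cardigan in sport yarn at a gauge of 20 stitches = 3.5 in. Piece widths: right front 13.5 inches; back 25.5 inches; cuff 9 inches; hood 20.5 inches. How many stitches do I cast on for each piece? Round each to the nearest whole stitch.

right front 77; back 146; cuff 51; hood 117.

Rate = 20/3.5 = 5.714 sts per in.
right front: 13.5 × 5.714 = 77.14 → 77.
back: 25.5 × 5.714 = 145.71 → 146.
cuff: 9 × 5.714 = 51.43 → 51.
hood: 20.5 × 5.714 = 117.14 → 117.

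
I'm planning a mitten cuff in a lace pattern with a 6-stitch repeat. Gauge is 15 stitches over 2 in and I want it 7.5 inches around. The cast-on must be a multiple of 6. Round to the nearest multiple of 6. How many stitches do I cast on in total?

15 / 2 = 7.5 sts per inch.
7.5 × 7.5 = 56.25 sts.
Nearest multiple of 6: 54.

Cast on 54 stitches.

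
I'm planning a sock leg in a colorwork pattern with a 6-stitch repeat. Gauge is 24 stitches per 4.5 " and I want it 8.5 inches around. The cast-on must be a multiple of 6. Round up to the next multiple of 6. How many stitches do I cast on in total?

24 / 4.5 = 5.333 sts per inch.
8.5 × 5.333 = 45.33 sts.
Next multiple of 6: 48.

48 stitches.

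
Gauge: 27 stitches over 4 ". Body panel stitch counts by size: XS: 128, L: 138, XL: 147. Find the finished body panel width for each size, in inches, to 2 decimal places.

27/4 = 6.75 sts per in.
XS: 128 / 6.75 = 18.963 → 18.96 in.
L: 138 / 6.75 = 20.444 → 20.44 in.
XL: 147 / 6.75 = 21.778 → 21.78 in.

XS 18.96 inches; L 20.44 inches; XL 21.78 inches.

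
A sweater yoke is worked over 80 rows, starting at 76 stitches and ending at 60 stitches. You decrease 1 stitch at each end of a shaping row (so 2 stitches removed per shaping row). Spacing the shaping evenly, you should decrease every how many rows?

Decrease every 10th row.

Stitches to remove: |60 − 76| = 16.
Shaping rows needed: 16 / 2 = 8.
80 rows / 8 = every 10 rows.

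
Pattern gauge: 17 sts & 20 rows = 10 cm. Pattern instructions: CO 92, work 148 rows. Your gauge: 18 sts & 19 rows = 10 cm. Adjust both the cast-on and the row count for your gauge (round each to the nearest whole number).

Stitches: 92 × 18/17 = 97.41 → 97.
Rows: 148 × 19/20 = 140.60 → 141.

Cast on 97 stitches; work 141 rows.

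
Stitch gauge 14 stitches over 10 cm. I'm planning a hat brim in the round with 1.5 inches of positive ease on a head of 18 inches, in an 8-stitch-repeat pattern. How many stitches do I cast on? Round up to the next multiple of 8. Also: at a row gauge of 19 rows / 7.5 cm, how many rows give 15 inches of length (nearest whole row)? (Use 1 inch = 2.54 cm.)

Cast on 72 stitches; work 97 rows.

Finished = 18 + 1.5 = 19.5 inches.
19.5 inches × 2.54 = 49.53 cm.
14/10 = 1.4 sts per cm; 49.53 × 1.4 = 69.34 sts.
Next multiple of 8 → 72.
15 inches = 38.10 cm; × 2.533 = 96.52 → 97 rows.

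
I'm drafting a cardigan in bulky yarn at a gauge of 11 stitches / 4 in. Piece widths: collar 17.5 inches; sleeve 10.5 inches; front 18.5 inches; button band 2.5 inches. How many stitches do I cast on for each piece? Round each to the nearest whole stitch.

collar 48; sleeve 29; front 51; button band 7.

Rate = 11/4 = 2.75 sts per in.
collar: 17.5 × 2.75 = 48.12 → 48.
sleeve: 10.5 × 2.75 = 28.88 → 29.
front: 18.5 × 2.75 = 50.88 → 51.
button band: 2.5 × 2.75 = 6.88 → 7.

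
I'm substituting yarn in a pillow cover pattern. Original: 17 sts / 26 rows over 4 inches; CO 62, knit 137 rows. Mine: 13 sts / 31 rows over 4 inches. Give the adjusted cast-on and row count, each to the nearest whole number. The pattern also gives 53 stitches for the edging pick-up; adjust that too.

Cast on 47 stitches; work 163 rows; edging pick-up 41 stitches.

Stitches: 62 × 13/17 = 47.41 → 47.
Rows: 137 × 31/26 = 163.35 → 163.
edging pick-up: 53 × 13/17 = 40.53 → 41.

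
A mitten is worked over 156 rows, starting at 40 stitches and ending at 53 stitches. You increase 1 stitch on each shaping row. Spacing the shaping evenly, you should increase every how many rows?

Increase every 12th row.

Stitches to add: |53 − 40| = 13.
Shaping rows needed: 13 / 1 = 13.
156 rows / 13 = every 12 rows.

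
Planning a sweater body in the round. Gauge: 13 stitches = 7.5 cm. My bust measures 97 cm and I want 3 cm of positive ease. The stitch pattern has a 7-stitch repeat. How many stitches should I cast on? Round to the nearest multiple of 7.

Finished = 97 + 3 = 100 cm.
13 / 7.5 = 1.733 sts/cm.
100 × 1.733 = 173.33 sts.
Nearest multiple of 7: 175.

Cast on 175 stitches.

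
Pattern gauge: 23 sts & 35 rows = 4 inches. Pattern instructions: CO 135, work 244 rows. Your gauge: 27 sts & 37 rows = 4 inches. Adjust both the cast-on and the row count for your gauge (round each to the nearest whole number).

Cast on 158 stitches; work 258 rows.

Stitches: 135 × 27/23 = 158.48 → 158.
Rows: 244 × 37/35 = 257.94 → 258.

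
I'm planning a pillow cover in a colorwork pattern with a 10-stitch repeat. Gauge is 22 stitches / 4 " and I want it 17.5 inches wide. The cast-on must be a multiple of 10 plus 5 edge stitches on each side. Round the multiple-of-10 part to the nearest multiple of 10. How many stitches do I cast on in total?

100 stitches.

22 / 4 = 5.5 sts per inch.
17.5 × 5.5 = 96.25 sts.
Less 10 edge sts → 86.25 for the repeat.
Nearest multiple of 10: 90.
Add back 10 edge sts → 100.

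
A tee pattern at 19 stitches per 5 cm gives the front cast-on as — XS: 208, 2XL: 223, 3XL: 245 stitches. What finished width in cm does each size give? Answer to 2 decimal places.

19/5 = 3.8 sts per cm.
XS: 208 / 3.8 = 54.737 → 54.74 cm.
2XL: 223 / 3.8 = 58.684 → 58.68 cm.
3XL: 245 / 3.8 = 64.474 → 64.47 cm.

XS 54.74 cm; 2XL 58.68 cm; 3XL 64.47 cm.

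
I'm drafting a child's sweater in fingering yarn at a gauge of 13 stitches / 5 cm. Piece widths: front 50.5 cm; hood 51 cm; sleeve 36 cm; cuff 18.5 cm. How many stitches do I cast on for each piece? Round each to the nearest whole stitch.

front 131; hood 133; sleeve 94; cuff 48.

Rate = 13/5 = 2.6 sts per cm.
front: 50.5 × 2.6 = 131.30 → 131.
hood: 51 × 2.6 = 132.60 → 133.
sleeve: 36 × 2.6 = 93.60 → 94.
cuff: 18.5 × 2.6 = 48.10 → 48.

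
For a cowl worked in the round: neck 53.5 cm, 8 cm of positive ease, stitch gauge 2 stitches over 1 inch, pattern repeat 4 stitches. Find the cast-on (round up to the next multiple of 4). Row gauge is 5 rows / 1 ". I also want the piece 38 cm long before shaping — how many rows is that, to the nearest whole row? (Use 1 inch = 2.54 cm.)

Cast on 52 stitches; work 75 rows.

Finished = 53.5 + 8 = 61.5 cm.
61.5 cm × 1/2.54 = 24.21 inches.
2/1 = 2 sts per in; 24.21 × 2 = 48.43 sts.
Next multiple of 4 → 52.
38 cm = 14.96 inches; × 5 = 74.80 → 75 rows.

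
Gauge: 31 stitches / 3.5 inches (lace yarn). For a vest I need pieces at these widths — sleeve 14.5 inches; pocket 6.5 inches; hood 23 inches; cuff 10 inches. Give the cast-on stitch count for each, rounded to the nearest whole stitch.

Rate = 31/3.5 = 8.857 sts per in.
sleeve: 14.5 × 8.857 = 128.43 → 128.
pocket: 6.5 × 8.857 = 57.57 → 58.
hood: 23 × 8.857 = 203.71 → 204.
cuff: 10 × 8.857 = 88.57 → 89.

sleeve 128; pocket 58; hood 204; cuff 89.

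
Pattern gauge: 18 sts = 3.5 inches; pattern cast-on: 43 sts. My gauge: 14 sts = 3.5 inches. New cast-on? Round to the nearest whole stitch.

Scale factor = 14 / 18 = 0.778.
43 × 14 / 18 = 33.44 sts.
→ 33 sts.

33 stitches.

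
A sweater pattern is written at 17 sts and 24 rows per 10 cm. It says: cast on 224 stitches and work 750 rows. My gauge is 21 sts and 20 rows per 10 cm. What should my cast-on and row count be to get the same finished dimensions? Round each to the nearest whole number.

Cast on 277 stitches; work 625 rows.

Stitches: 224 × 21/17 = 276.71 → 277.
Rows: 750 × 20/24 = 625.00 → 625.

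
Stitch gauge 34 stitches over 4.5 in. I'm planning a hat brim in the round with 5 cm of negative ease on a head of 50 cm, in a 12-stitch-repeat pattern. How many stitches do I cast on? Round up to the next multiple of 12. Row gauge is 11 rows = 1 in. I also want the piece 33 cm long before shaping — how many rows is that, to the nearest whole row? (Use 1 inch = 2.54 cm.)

Cast on 144 stitches; work 143 rows.

Finished = 50 − 5 = 45 cm.
45 cm × 1/2.54 = 17.72 inches.
34/4.5 = 7.556 sts per in; 17.72 × 7.556 = 133.86 sts.
Next multiple of 12 → 144.
33 cm = 12.99 inches; × 11 = 142.91 → 143 rows.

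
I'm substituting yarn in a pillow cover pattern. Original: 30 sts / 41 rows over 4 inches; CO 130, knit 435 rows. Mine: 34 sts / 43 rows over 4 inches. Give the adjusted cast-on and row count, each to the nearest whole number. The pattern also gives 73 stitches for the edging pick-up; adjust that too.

Cast on 147 stitches; work 456 rows; edging pick-up 83 stitches.

Stitches: 130 × 34/30 = 147.33 → 147.
Rows: 435 × 43/41 = 456.22 → 456.
edging pick-up: 73 × 34/30 = 82.73 → 83.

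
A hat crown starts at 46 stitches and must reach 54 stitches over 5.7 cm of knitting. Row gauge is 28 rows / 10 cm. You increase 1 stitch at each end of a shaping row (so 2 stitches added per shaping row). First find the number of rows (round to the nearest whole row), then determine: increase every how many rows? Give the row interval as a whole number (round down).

Increase every 4th row.

Rows = 5.7 × 2.8 = 16.0 → 16 rows.
Stitches to add: 8 → 4 shaping rows (at 2 st each).
16 / 4 = 4.00 → every 4 rows.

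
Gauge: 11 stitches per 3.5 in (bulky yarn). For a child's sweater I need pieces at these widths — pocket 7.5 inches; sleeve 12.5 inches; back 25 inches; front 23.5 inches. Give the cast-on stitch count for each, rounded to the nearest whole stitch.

pocket 24; sleeve 39; back 79; front 74.

Rate = 11/3.5 = 3.143 sts per in.
pocket: 7.5 × 3.143 = 23.57 → 24.
sleeve: 12.5 × 3.143 = 39.29 → 39.
back: 25 × 3.143 = 78.57 → 79.
front: 23.5 × 3.143 = 73.86 → 74.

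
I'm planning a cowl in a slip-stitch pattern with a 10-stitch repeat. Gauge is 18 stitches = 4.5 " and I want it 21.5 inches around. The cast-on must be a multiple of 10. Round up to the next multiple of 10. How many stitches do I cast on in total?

CO 90 sts.

18 / 4.5 = 4 sts per inch.
21.5 × 4 = 86.00 sts.
Next multiple of 10: 90.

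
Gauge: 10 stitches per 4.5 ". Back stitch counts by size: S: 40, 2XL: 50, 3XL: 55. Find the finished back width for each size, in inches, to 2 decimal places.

10/4.5 = 2.222 sts per in.
S: 40 / 2.222 = 18.000 → 18.00 in.
2XL: 50 / 2.222 = 22.500 → 22.50 in.
3XL: 55 / 2.222 = 24.750 → 24.75 in.

S 18.00 inches; 2XL 22.50 inches; 3XL 24.75 inches.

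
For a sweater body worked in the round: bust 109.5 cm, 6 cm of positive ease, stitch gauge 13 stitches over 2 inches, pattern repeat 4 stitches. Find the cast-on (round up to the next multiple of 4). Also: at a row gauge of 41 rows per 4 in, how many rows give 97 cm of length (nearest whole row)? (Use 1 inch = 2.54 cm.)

Finished = 109.5 + 6 = 115.5 cm.
115.5 cm × 1/2.54 = 45.47 inches.
13/2 = 6.5 sts per in; 45.47 × 6.5 = 295.57 sts.
Next multiple of 4 → 296.
97 cm = 38.19 inches; × 10.25 = 391.44 → 391 rows.

Cast on 296 stitches; work 391 rows.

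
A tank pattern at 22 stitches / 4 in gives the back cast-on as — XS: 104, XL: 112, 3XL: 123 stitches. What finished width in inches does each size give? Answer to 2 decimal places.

XS 18.91 inches; XL 20.36 inches; 3XL 22.36 inches.

22/4 = 5.5 sts per in.
XS: 104 / 5.5 = 18.909 → 18.91 in.
XL: 112 / 5.5 = 20.364 → 20.36 in.
3XL: 123 / 5.5 = 22.364 → 22.36 in.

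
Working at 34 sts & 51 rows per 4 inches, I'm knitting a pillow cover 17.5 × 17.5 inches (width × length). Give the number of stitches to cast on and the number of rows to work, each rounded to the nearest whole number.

Stitch gauge = 34/4 = 8.5 sts/in; 17.5 × 8.5 = 148.75 → 149 sts.
Row gauge = 51/4 = 12.75 rows/in; 17.5 × 12.75 = 223.12 → 223 rows.

Cast on 149 stitches and work 223 rows.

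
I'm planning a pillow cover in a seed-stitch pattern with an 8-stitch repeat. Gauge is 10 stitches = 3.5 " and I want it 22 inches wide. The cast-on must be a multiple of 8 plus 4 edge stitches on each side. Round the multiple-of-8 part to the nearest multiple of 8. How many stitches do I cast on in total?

CO 64 sts.

10 / 3.5 = 2.857 sts per inch.
22 × 2.857 = 62.86 sts.
Less 8 edge sts → 54.86 for the repeat.
Nearest multiple of 8: 56.
Add back 8 edge sts → 64.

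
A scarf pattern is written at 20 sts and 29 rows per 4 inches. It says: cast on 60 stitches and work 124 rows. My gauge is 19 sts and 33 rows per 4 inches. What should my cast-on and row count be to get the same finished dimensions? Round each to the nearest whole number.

Stitches: 60 × 19/20 = 57.00 → 57.
Rows: 124 × 33/29 = 141.10 → 141.

Cast on 57 stitches; work 141 rows.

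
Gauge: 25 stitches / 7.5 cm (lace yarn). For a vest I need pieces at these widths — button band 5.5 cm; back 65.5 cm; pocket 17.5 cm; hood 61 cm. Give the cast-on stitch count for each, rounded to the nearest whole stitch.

Rate = 25/7.5 = 3.333 sts per cm.
button band: 5.5 × 3.333 = 18.33 → 18.
back: 65.5 × 3.333 = 218.33 → 218.
pocket: 17.5 × 3.333 = 58.33 → 58.
hood: 61 × 3.333 = 203.33 → 203.

button band 18; back 218; pocket 58; hood 203.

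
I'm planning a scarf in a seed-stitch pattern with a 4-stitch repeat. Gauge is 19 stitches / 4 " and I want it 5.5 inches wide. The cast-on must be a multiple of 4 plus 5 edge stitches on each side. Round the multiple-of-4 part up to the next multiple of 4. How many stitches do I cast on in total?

19 / 4 = 4.75 sts per inch.
5.5 × 4.75 = 26.12 sts.
Less 10 edge sts → 16.12 for the repeat.
Next multiple of 4: 20.
Add back 10 edge sts → 30.

30 stitches.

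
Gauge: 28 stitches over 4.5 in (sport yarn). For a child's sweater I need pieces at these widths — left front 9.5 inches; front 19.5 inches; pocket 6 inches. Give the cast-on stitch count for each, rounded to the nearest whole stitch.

left front 59; front 121; pocket 37.

Rate = 28/4.5 = 6.222 sts per in.
left front: 9.5 × 6.222 = 59.11 → 59.
front: 19.5 × 6.222 = 121.33 → 121.
pocket: 6 × 6.222 = 37.33 → 37.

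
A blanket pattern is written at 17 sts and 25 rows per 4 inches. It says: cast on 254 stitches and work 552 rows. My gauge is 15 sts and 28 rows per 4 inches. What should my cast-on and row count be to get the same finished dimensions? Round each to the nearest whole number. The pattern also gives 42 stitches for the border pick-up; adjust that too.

Stitches: 254 × 15/17 = 224.12 → 224.
Rows: 552 × 28/25 = 618.24 → 618.
border pick-up: 42 × 15/17 = 37.06 → 37.

Cast on 224 stitches; work 618 rows; border pick-up 37 stitches.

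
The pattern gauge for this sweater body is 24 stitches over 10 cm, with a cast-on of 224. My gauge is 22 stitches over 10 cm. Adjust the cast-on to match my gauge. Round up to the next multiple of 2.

CO 206 sts.

Scale factor = 22 / 24 = 0.917.
224 × 22 / 24 = 205.33 sts.
→ 206 sts.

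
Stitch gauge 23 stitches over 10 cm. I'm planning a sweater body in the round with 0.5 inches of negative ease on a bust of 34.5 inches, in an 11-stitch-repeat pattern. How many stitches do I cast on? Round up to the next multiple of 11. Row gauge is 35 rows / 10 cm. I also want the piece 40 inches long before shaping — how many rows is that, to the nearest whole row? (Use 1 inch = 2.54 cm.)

Finished = 34.5 − 0.5 = 34 inches.
34 inches × 2.54 = 86.36 cm.
23/10 = 2.3 sts per cm; 86.36 × 2.3 = 198.63 sts.
Next multiple of 11 → 209.
40 inches = 101.60 cm; × 3.5 = 355.60 → 356 rows.

Cast on 209 stitches; work 356 rows.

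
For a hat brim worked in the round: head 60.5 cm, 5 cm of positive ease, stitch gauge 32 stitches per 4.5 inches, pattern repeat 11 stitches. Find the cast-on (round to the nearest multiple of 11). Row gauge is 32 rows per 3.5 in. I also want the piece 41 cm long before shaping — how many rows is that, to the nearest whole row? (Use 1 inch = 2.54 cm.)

Cast on 187 stitches; work 148 rows.

Finished = 60.5 + 5 = 65.5 cm.
65.5 cm × 1/2.54 = 25.79 inches.
32/4.5 = 7.111 sts per in; 25.79 × 7.111 = 183.38 sts.
Nearest multiple of 11 → 187.
41 cm = 16.14 inches; × 9.143 = 147.58 → 148 rows.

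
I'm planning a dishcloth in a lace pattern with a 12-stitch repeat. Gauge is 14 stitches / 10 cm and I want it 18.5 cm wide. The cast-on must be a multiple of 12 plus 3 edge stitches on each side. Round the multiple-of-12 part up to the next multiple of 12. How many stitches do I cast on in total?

Cast on 30 stitches.

14 / 10 = 1.4 sts per cm.
18.5 × 1.4 = 25.90 sts.
Less 6 edge sts → 19.90 for the repeat.
Next multiple of 12: 24.
Add back 6 edge sts → 30.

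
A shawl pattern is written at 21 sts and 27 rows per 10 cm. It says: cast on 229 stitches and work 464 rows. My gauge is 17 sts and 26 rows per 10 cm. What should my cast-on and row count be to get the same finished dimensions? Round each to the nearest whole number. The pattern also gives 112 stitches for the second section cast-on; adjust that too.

Cast on 185 stitches; work 447 rows; second section cast-on 91 stitches.

Stitches: 229 × 17/21 = 185.38 → 185.
Rows: 464 × 26/27 = 446.81 → 447.
second section cast-on: 112 × 17/21 = 90.67 → 91.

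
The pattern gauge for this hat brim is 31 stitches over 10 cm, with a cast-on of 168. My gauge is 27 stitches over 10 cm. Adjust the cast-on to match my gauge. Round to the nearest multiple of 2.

Cast on 146 stitches.

Scale factor = 27 / 31 = 0.871.
168 × 27 / 31 = 146.32 sts.
→ 146 sts.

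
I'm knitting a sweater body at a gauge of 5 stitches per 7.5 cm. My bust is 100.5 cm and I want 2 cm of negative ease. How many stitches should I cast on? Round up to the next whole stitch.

66 stitches.

Finished = 100.5 − 2 = 98.5 cm.
5 / 7.5 = 0.667 sts per cm.
98.50 × 0.667 = 65.67 sts.
→ 66 sts.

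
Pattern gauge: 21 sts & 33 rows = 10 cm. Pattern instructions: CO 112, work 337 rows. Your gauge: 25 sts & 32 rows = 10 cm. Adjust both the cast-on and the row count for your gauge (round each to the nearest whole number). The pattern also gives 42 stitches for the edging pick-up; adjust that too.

Cast on 133 stitches; work 327 rows; edging pick-up 50 stitches.

Stitches: 112 × 25/21 = 133.33 → 133.
Rows: 337 × 32/33 = 326.79 → 327.
edging pick-up: 42 × 25/21 = 50.00 → 50.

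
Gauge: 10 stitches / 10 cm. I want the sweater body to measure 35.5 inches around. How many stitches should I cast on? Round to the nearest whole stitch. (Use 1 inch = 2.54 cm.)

35.5 in = 90.17 cm.
10 stitches / 10 cm = 1 stitches per cm.
90.17 × 1 = 90.17 stitches.
Round to nearest → 90.

90 stitches.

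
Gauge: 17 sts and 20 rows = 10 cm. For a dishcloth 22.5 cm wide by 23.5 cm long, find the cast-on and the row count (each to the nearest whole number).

Stitch gauge = 17/10 = 1.7 sts/cm; 22.5 × 1.7 = 38.25 → 38 sts.
Row gauge = 20/10 = 2 rows/cm; 23.5 × 2 = 47.00 → 47 rows.

Cast on 38 stitches and work 47 rows.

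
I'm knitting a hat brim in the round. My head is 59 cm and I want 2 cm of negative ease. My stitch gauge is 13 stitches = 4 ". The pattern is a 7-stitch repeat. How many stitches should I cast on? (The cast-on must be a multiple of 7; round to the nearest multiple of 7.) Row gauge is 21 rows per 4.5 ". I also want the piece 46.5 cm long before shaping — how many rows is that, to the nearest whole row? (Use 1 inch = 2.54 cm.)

Cast on 70 stitches; work 85 rows.

Finished = 59 − 2 = 57 cm.
57 cm × 1/2.54 = 22.44 inches.
13/4 = 3.25 sts per in; 22.44 × 3.25 = 72.93 sts.
Nearest multiple of 7 → 70.
46.5 cm = 18.31 inches; × 4.667 = 85.43 → 85 rows.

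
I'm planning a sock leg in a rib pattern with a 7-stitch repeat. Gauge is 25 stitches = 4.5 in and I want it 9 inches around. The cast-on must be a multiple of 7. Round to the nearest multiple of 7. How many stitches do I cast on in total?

CO 49 sts.

25 / 4.5 = 5.556 sts per inch.
9 × 5.556 = 50.00 sts.
Nearest multiple of 7: 49.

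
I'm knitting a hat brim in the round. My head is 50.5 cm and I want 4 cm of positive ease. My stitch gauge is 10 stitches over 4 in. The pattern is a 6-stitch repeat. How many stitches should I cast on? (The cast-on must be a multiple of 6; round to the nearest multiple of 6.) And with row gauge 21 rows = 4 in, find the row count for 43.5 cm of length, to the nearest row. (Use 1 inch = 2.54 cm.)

Finished = 50.5 + 4 = 54.5 cm.
54.5 cm × 1/2.54 = 21.46 inches.
10/4 = 2.5 sts per in; 21.46 × 2.5 = 53.64 sts.
Nearest multiple of 6 → 54.
43.5 cm = 17.13 inches; × 5.25 = 89.91 → 90 rows.

Cast on 54 stitches; work 90 rows.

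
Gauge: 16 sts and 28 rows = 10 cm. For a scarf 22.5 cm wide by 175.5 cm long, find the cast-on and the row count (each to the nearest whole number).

Stitch gauge = 16/10 = 1.6 sts/cm; 22.5 × 1.6 = 36.00 → 36 sts.
Row gauge = 28/10 = 2.8 rows/cm; 175.5 × 2.8 = 491.40 → 491 rows.

Cast on 36 stitches and work 491 rows.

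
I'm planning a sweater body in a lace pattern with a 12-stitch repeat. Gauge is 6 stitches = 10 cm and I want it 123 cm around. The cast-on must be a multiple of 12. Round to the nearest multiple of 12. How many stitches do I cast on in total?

6 / 10 = 0.6 sts per cm.
123 × 0.6 = 73.80 sts.
Nearest multiple of 12: 72.

CO 72 sts.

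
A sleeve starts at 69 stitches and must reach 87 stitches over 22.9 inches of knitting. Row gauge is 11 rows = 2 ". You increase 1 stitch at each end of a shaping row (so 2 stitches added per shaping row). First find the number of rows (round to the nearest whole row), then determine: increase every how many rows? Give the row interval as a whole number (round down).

Increase every 14th row.

Rows = 22.9 × 5.5 = 125.9 → 126 rows.
Stitches to add: 18 → 9 shaping rows (at 2 st each).
126 / 9 = 14.00 → every 14 rows.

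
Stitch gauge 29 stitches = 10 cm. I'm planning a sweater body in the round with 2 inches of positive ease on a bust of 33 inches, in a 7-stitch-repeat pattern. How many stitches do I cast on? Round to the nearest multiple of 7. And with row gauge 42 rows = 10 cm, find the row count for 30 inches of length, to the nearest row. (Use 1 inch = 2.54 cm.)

Cast on 259 stitches; work 320 rows.

Finished = 33 + 2 = 35 inches.
35 inches × 2.54 = 88.90 cm.
29/10 = 2.9 sts per cm; 88.90 × 2.9 = 257.81 sts.
Nearest multiple of 7 → 259.
30 inches = 76.20 cm; × 4.2 = 320.04 → 320 rows.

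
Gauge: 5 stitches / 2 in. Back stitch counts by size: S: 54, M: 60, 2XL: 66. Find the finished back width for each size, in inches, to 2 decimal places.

5/2 = 2.5 sts per in.
S: 54 / 2.5 = 21.600 → 21.60 in.
M: 60 / 2.5 = 24.000 → 24.00 in.
2XL: 66 / 2.5 = 26.400 → 26.40 in.

S 21.60 inches; M 24.00 inches; 2XL 26.40 inches.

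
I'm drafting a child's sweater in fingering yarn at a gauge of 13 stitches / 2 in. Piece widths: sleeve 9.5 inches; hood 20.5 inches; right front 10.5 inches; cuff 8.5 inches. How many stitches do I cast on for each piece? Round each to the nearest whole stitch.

sleeve 62; hood 133; right front 68; cuff 55.

Rate = 13/2 = 6.5 sts per in.
sleeve: 9.5 × 6.5 = 61.75 → 62.
hood: 20.5 × 6.5 = 133.25 → 133.
right front: 10.5 × 6.5 = 68.25 → 68.
cuff: 8.5 × 6.5 = 55.25 → 55.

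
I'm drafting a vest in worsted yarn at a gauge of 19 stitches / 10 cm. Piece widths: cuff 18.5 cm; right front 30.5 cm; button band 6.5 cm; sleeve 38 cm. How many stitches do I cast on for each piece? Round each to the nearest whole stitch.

Rate = 19/10 = 1.9 sts per cm.
cuff: 18.5 × 1.9 = 35.15 → 35.
right front: 30.5 × 1.9 = 57.95 → 58.
button band: 6.5 × 1.9 = 12.35 → 12.
sleeve: 38 × 1.9 = 72.20 → 72.

cuff 35; right front 58; button band 12; sleeve 72.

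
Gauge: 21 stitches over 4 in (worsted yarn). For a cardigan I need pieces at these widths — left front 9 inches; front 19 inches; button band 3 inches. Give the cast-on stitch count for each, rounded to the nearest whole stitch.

left front 47; front 100; button band 16.

Rate = 21/4 = 5.25 sts per in.
left front: 9 × 5.25 = 47.25 → 47.
front: 19 × 5.25 = 99.75 → 100.
button band: 3 × 5.25 = 15.75 → 16.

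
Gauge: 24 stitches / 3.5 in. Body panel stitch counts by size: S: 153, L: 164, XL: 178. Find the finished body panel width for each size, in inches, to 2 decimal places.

S 22.31 inches; L 23.92 inches; XL 25.96 inches.

24/3.5 = 6.857 sts per in.
S: 153 / 6.857 = 22.312 → 22.31 in.
L: 164 / 6.857 = 23.917 → 23.92 in.
XL: 178 / 6.857 = 25.958 → 25.96 in.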